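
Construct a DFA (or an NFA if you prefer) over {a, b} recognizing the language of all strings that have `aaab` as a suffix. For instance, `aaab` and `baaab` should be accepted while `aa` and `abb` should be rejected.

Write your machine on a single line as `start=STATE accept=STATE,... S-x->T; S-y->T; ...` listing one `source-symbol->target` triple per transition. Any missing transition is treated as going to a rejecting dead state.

start=s0; accept=s4; s0-a->s1; s0-b->s0; s1-a->s2; s1-b->s0; s2-a->s3; s2-b->s0; s3-a->s3; s3-b->s4; s4-a->s1; s4-b->s0

Remember how much of `aaab` the current input suffix matches. State s0 means no match yet; s1 means the last symbol is `a`; s2 means the last 2 symbols are `aa`; s3 means the last 3 symbols are `aaa`; s4 means the last 4 symbols are `aaab`. Only s4 accepts. On a mismatch, fall back to the longest proper suffix that is still a prefix of `aaab`.
With 5 states:
        a   b  
>  s0   s1  s0 
   s1   s2  s0 
   s2   s3  s0 
   s3   s3  s4 
 * s4   s1  s0 
(> = start, * = accepting)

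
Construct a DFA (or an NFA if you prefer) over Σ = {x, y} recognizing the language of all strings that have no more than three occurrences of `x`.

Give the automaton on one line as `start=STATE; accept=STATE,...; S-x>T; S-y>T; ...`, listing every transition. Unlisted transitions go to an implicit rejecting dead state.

Count `x`s, saturating at 4: states q0 through q3 mean 0 through 3 `x`s seen; q4 means more than 3. Each `x` increments (capped at q4); other symbols loop. Accept from {q0, q1, q2, q3}.
5 states suffice.
        x   y  
>* q0   q1  q0 
 * q1   q2  q1 
 * q2   q3  q2 
 * q3   q4  q3 
   q4   q4  q4 
(> = start, * = accepting)

start=q0; accept=q0,q1,q2,q3; q0-x>q1; q0-y>q0; q1-x>q2; q1-y>q1; q2-x>q3; q2-y>q2; q3-x>q4; q3-y>q3; q4-x>q4; q4-y>q4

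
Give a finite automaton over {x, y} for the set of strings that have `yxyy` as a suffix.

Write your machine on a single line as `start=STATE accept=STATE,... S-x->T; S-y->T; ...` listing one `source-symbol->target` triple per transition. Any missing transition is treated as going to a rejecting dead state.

start=q0; accept=q4; q0-x->q0; q0-y->q1; q1-x->q2; q1-y->q1; q2-x->q0; q2-y->q3; q3-x->q2; q3-y->q4; q4-x->q2; q4-y->q1

Let each state record the length of the longest suffix of the input read so far that is also a prefix of `yxyy`. q1 means the last symbol is `y`; q2 means the last 2 symbols are `yx`; q3 means the last 3 symbols are `yxy`; q4 means the last 4 symbols are `yxyy`. Accept only at q4, where the string currently ends in `yxyy`.
5 states suffice.
        x   y  
>  q0   q0  q1 
   q1   q2  q1 
   q2   q0  q3 
   q3   q2  q4 
 * q4   q2  q1 
(> = start, * = accepting)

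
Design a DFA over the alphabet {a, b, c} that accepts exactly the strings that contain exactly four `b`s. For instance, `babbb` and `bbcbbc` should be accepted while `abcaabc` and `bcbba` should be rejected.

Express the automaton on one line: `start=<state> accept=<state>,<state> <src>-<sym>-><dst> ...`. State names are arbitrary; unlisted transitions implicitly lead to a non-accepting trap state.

Count `b`s, saturating at 5: states q0 through q4 mean 0 through 4 `b`s seen; q5 means more than 4. Each `b` increments (capped at q5); other symbols loop. Accept from {q4}.
6 states suffice.
        a   b   c  
>  q0   q0  q1  q0 
   q1   q1  q2  q1 
   q2   q2  q3  q2 
   q3   q3  q4  q3 
 * q4   q4  q5  q4 
   q5   q5  q5  q5 
(> = start, * = accepting)

start=q0 accept=q4 q0-a->q0 q0-b->q1 q0-c->q0 q1-a->q1 q1-b->q2 q1-c->q1 q2-a->q2 q2-b->q3 q2-c->q2 q3-a->q3 q3-b->q4 q3-c->q3 q4-a->q4 q4-b->q5 q4-c->q4 q5-a->q5 q5-b->q5 q5-c->q5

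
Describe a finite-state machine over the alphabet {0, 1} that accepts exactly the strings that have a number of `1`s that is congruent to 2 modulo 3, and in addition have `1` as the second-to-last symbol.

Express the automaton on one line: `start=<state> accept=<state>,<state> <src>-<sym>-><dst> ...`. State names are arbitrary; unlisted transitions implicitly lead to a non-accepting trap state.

Build one automaton per condition and run them in lockstep. The first has 3 states tracking the count of `1`s modulo 3; the second has 7 states tracking the last 2 symbols read. A product state is a pair (one from each), accepting exactly when both do.
15 states suffice.
          0    1  
>  q0     q1   q2 
   q1     q3   q4 
   q2     q5   q6 
   q3     q3   q4 
   q4     q5   q6 
   q5     q7   q8 
 * q6     q9  q10 
   q7     q7   q8 
   q8     q9  q10 
 * q9    q11  q12 
   q10   q13  q14 
   q11   q11  q12 
   q12   q13  q14 
   q13    q3   q4 
   q14    q5   q6 
(> = start, * = accepting)

start=q0 accept=q6,q9 q0-0->q1 q0-1->q2 q1-0->q3 q1-1->q4 q2-0->q5 q2-1->q6 q3-0->q3 q3-1->q4 q4-0->q5 q4-1->q6 q5-0->q7 q5-1->q8 q6-0->q9 q6-1->q10 q7-0->q7 q7-1->q8 q8-0->q9 q8-1->q10 q9-0->q11 q9-1->q12 q10-0->q13 q10-1->q14 q11-0->q11 q11-1->q12 q12-0->q13 q12-1->q14 q13-0->q3 q13-1->q4 q14-0->q5 q14-1->q6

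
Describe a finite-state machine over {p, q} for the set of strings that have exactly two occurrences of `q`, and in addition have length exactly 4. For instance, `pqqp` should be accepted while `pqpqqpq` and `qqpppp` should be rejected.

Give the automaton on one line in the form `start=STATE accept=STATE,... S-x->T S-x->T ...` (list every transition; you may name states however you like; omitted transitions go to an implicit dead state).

Handle the two conditions separately and then intersect. The first has 4 states tracking the count of `q`s, saturating at 3; the second has 6 states tracking the input length, saturating at 5. A product state is a pair (one from each), accepting exactly when both do. Minimizing collapses redundant product states.
A 10-state machine:
       p  q 
>  A   B  C 
   B   D  E 
   C   E  F 
   D   G  H 
   E   H  I 
   F   I  G 
   G   G  G 
   H   G  J 
   I   J  G 
 * J   G  G 
(> = start, * = accepting)

start=A accept=J A-p->B A-q->C B-p->D B-q->E C-p->E C-q->F D-p->G D-q->H E-p->H E-q->I F-p->I F-q->G G-p->G G-q->G H-p->G H-q->J I-p->J I-q->G J-p->G J-q->G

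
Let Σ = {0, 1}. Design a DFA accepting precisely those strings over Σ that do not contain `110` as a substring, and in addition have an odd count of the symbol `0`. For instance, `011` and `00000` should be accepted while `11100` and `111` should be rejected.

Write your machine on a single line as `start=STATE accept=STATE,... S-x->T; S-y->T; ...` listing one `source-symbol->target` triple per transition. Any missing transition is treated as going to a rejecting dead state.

Handle the two conditions separately and then intersect. One (4 states) tracks partial matches of the forbidden pattern `110`; the other (2 states) tracks the count of `0`s modulo 2. Each combined state is a pair, one component from each; accept when both components accept. Minimizing collapses redundant product states.
With 6 states:
        0   1  
>  s0   s1  s2 
 * s1   s0  s3 
   s2   s1  s4 
 * s3   s0  s5 
   s4   s4  s4 
 * s5   s4  s5 
(> = start, * = accepting)

start=s0; accept=s1,s3,s5; s0-0->s1; s0-1->s2; s1-0->s0; s1-1->s3; s2-0->s1; s2-1->s4; s3-0->s0; s3-1->s5; s4-0->s4; s4-1->s4; s5-0->s4; s5-1->s5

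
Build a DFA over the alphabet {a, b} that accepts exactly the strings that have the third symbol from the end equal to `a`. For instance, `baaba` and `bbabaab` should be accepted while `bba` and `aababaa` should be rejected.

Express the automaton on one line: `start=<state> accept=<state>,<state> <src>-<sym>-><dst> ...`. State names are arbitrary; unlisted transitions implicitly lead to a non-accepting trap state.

start=q0 accept=q7,q8,q9,q10 q0-a->q1 q0-b->q2 q1-a->q3 q1-b->q4 q2-a->q5 q2-b->q6 q3-a->q7 q3-b->q8 q4-a->q9 q4-b->q10 q5-a->q11 q5-b->q12 q6-a->q13 q6-b->q14 q7-a->q7 q7-b->q8 q8-a->q9 q8-b->q10 q9-a->q11 q9-b->q12 q10-a->q13 q10-b->q14 q11-a->q7 q11-b->q8 q12-a->q9 q12-b->q10 q13-a->q11 q13-b->q12 q14-a->q13 q14-b->q14

Because acceptance depends on a position counted from the end, the machine has to buffer the most recent 3 symbols. Make each state the string of the last up-to-3 symbols read; on input `x` shift the window left and append `x`. Accept when the buffered window has length 3 and begins with `a`.
A 15-state machine:
          a    b  
>  q0     q1   q2 
   q1     q3   q4 
   q2     q5   q6 
   q3     q7   q8 
   q4     q9  q10 
   q5    q11  q12 
   q6    q13  q14 
 * q7     q7   q8 
 * q8     q9  q10 
 * q9    q11  q12 
 * q10   q13  q14 
   q11    q7   q8 
   q12    q9  q10 
   q13   q11  q12 
   q14   q13  q14 
(> = start, * = accepting)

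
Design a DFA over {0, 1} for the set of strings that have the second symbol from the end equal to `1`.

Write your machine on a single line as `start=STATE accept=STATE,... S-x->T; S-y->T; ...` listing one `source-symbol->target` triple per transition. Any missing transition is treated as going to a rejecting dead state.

Because acceptance depends on a position counted from the end, the machine has to buffer the most recent 2 symbols. Make each state the string of the last up-to-2 symbols read; on input `x` shift the window left and append `x`. Accept when the buffered window has length 2 and begins with `1`.
        0   1  
>  q0   q1  q2 
   q1   q3  q4 
   q2   q5  q6 
   q3   q3  q4 
   q4   q5  q6 
 * q5   q3  q4 
 * q6   q5  q6 
(> = start, * = accepting)

start=q0; accept=q5,q6; q0-0->q1; q0-1->q2; q1-0->q3; q1-1->q4; q2-0->q5; q2-1->q6; q3-0->q3; q3-1->q4; q4-0->q5; q4-1->q6; q5-0->q3; q5-1->q4; q6-0->q5; q6-1->q6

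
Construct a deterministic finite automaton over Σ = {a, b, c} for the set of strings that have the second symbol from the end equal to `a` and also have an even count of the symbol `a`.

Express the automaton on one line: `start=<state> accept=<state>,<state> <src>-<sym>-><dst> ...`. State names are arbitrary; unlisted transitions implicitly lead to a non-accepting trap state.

Build one automaton per condition and run them in lockstep. The first has 13 states tracking the last 2 symbols read; the second has 2 states tracking the count of `a`s modulo 2. A product state is a pair (one from each), accepting exactly when both do.
          a    b    c  
>  s0     s1   s2   s3 
   s1     s4   s5   s6 
   s2     s7   s8   s9 
   s3    s10  s11  s12 
 * s4    s13  s14  s15 
   s5    s16  s17  s18 
   s6    s19  s20  s21 
   s7     s4   s5   s6 
   s8     s7   s8   s9 
   s9    s10  s11  s12 
   s10    s4   s5   s6 
   s11    s7   s8   s9 
   s12   s10  s11  s12 
   s13    s4   s5   s6 
 * s14    s7   s8   s9 
 * s15   s10  s11  s12 
   s16   s13  s14  s15 
   s17   s16  s17  s18 
   s18   s19  s20  s21 
   s19   s13  s14  s15 
   s20   s16  s17  s18 
   s21   s19  s20  s21 
(> = start, * = accepting)

start=s0 accept=s4,s14,s15 s0-a->s1 s0-b->s2 s0-c->s3 s1-a->s4 s1-b->s5 s1-c->s6 s2-a->s7 s2-b->s8 s2-c->s9 s3-a->s10 s3-b->s11 s3-c->s12 s4-a->s13 s4-b->s14 s4-c->s15 s5-a->s16 s5-b->s17 s5-c->s18 s6-a->s19 s6-b->s20 s6-c->s21 s7-a->s4 s7-b->s5 s7-c->s6 s8-a->s7 s8-b->s8 s8-c->s9 s9-a->s10 s9-b->s11 s9-c->s12 s10-a->s4 s10-b->s5 s10-c->s6 s11-a->s7 s11-b->s8 s11-c->s9 s12-a->s10 s12-b->s11 s12-c->s12 s13-a->s4 s13-b->s5 s13-c->s6 s14-a->s7 s14-b->s8 s14-c->s9 s15-a->s10 s15-b->s11 s15-c->s12 s16-a->s13 s16-b->s14 s16-c->s15 s17-a->s16 s17-b->s17 s17-c->s18 s18-a->s19 s18-b->s20 s18-c->s21 s19-a->s13 s19-b->s14 s19-c->s15 s20-a->s16 s20-b->s17 s20-c->s18 s21-a->s19 s21-b->s20 s21-c->s21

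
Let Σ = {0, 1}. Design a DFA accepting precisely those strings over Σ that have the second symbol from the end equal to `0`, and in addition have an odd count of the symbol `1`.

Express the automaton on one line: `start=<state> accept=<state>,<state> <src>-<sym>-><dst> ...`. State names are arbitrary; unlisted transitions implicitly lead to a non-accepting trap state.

start=q0 accept=q4,q7 q0-0->q1 q0-1->q2 q1-0->q3 q1-1->q4 q2-0->q5 q2-1->q6 q3-0->q3 q3-1->q4 q4-0->q5 q4-1->q6 q5-0->q7 q5-1->q8 q6-0->q9 q6-1->q10 q7-0->q7 q7-1->q8 q8-0->q9 q8-1->q10 q9-0->q3 q9-1->q4 q10-0->q5 q10-1->q6

Run two small machines in parallel and take their product. The first has 7 states tracking the last 2 symbols read; the second has 2 states tracking the count of `1`s modulo 2. A product state is a pair (one from each), accepting exactly when both do.
An 11-state machine:
          0    1  
>  q0     q1   q2 
   q1     q3   q4 
   q2     q5   q6 
   q3     q3   q4 
 * q4     q5   q6 
   q5     q7   q8 
   q6     q9  q10 
 * q7     q7   q8 
   q8     q9  q10 
   q9     q3   q4 
   q10    q5   q6 
(> = start, * = accepting)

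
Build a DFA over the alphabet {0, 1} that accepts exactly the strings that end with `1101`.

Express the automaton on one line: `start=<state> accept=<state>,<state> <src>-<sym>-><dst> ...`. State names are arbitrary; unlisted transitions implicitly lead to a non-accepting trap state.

start=q0 accept=q4 q0-0->q0 q0-1->q1 q1-0->q0 q1-1->q2 q2-0->q3 q2-1->q2 q3-0->q0 q3-1->q4 q4-0->q0 q4-1->q2

Let each state record the length of the longest suffix of the input read so far that is also a prefix of `1101`. q1 means the last symbol is `1`; q2 means the last 2 symbols are `11`; q3 means the last 3 symbols are `110`; q4 means the last 4 symbols are `1101`. Accept only at q4, where the string currently ends in `1101`.
A 5-state machine:
        0   1  
>  q0   q0  q1 
   q1   q0  q2 
   q2   q3  q2 
   q3   q0  q4 
 * q4   q0  q2 
(> = start, * = accepting)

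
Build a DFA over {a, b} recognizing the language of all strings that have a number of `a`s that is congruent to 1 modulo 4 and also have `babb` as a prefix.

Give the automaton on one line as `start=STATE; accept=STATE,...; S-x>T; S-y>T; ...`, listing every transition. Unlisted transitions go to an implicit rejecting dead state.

start=q0; accept=q5; q0-a>q1; q0-b>q2; q1-a>q1; q1-b>q1; q2-a>q3; q2-b>q1; q3-a>q1; q3-b>q4; q4-a>q1; q4-b>q5; q5-a>q6; q5-b>q5; q6-a>q7; q6-b>q6; q7-a>q8; q7-b>q7; q8-a>q5; q8-b>q8

Build one automaton per condition and run them in lockstep. One (4 states) tracks the count of `a`s modulo 4; the other (6 states) tracks whether the input so far still matches the prefix `babb`. Each combined state is a pair, one component from each; accept when both components accept. After merging equivalent states the machine shrinks.
9 states suffice.
        a   b  
>  q0   q1  q2 
   q1   q1  q1 
   q2   q3  q1 
   q3   q1  q4 
   q4   q1  q5 
 * q5   q6  q5 
   q6   q7  q6 
   q7   q8  q7 
   q8   q5  q8 
(> = start, * = accepting)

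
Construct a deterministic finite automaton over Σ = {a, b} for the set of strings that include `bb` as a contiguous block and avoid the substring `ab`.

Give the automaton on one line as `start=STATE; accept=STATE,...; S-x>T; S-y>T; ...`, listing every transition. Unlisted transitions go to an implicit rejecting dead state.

start=q0; accept=q3,q4; q0-a>q1; q0-b>q2; q1-a>q1; q1-b>q1; q2-a>q1; q2-b>q3; q3-a>q4; q3-b>q3; q4-a>q4; q4-b>q1

Handle the two conditions separately and then intersect. The first has 3 states tracking whether and how much of `bb` has been seen; the second has 3 states tracking partial matches of the forbidden pattern `ab`. A product state is a pair (one from each), accepting exactly when both do. Minimizing collapses redundant product states.
        a   b  
>  q0   q1  q2 
   q1   q1  q1 
   q2   q1  q3 
 * q3   q4  q3 
 * q4   q4  q1 
(> = start, * = accepting)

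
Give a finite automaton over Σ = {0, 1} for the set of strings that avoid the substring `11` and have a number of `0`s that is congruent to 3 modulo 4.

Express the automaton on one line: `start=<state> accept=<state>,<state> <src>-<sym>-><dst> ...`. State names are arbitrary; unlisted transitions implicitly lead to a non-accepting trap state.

Build one automaton per condition and run them in lockstep. One (3 states) tracks partial matches of the forbidden pattern `11`; the other (4 states) tracks the count of `0`s modulo 4. Each combined state is a pair, one component from each; accept when both components accept.
With 12 states:
          0    1  
>  q0     q1   q2 
   q1     q3   q4 
   q2     q1   q5 
   q3     q6   q7 
   q4     q3   q8 
   q5     q8   q5 
 * q6     q0   q9 
   q7     q6  q10 
   q8    q10   q8 
 * q9     q0  q11 
   q10   q11  q10 
   q11    q5  q11 
(> = start, * = accepting)

start=q0 accept=q6,q9 q0-0->q1 q0-1->q2 q1-0->q3 q1-1->q4 q2-0->q1 q2-1->q5 q3-0->q6 q3-1->q7 q4-0->q3 q4-1->q8 q5-0->q8 q5-1->q5 q6-0->q0 q6-1->q9 q7-0->q6 q7-1->q10 q8-0->q10 q8-1->q8 q9-0->q0 q9-1->q11 q10-0->q11 q10-1->q10 q11-0->q5 q11-1->q11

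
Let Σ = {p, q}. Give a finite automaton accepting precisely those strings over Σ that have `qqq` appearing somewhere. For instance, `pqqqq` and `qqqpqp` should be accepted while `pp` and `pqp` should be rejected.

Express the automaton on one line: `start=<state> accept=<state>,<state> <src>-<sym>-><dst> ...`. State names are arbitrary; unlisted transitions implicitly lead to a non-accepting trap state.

States s0..s2 record the length of the longest prefix of `qqq` that matches the current input suffix. Reaching s3 means `qqq` has been seen, and we stay there forever. Accept from s3.
With 4 states:
        p   q  
>  s0   s0  s1 
   s1   s0  s2 
   s2   s0  s3 
 * s3   s3  s3 
(> = start, * = accepting)

start=s0 accept=s3 s0-p->s0 s0-q->s1 s1-p->s0 s1-q->s2 s2-p->s0 s2-q->s3 s3-p->s3 s3-q->s3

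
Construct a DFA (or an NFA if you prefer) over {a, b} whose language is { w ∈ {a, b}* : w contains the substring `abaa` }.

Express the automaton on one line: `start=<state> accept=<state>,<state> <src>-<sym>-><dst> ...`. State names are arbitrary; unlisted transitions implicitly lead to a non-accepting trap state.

start=q0 accept=q4 q0-a->q1 q0-b->q0 q1-a->q1 q1-b->q2 q2-a->q3 q2-b->q0 q3-a->q4 q3-b->q2 q4-a->q4 q4-b->q4

States q0..q3 record the length of the longest prefix of `abaa` that matches the current input suffix. Reaching q4 means `abaa` has been seen, and we stay there forever. Accept from q4.
A 5-state machine:
        a   b  
>  q0   q1  q0 
   q1   q1  q2 
   q2   q3  q0 
   q3   q4  q2 
 * q4   q4  q4 
(> = start, * = accepting)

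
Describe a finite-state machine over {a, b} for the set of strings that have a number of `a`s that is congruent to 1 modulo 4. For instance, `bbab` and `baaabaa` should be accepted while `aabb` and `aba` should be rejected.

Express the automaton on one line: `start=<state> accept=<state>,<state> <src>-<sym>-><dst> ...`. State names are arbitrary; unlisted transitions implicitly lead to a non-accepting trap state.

The only thing that matters is how many `a`s have appeared, reduced mod 4. Use one state per residue: s0 for 0, …, s3 for 3. Reading `a` moves to the next residue; anything else stays put. s1 is accepting.
A 4-state machine:
        a   b  
>  s0   s1  s0 
 * s1   s2  s1 
   s2   s3  s2 
   s3   s0  s3 
(> = start, * = accepting)

start=s0 accept=s1 s0-a->s1 s0-b->s0 s1-a->s2 s1-b->s1 s2-a->s3 s2-b->s2 s3-a->s0 s3-b->s3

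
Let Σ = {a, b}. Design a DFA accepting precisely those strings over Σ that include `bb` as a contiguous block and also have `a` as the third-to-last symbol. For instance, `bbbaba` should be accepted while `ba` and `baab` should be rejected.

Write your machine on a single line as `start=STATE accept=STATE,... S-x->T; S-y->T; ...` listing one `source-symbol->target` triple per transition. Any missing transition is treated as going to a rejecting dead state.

start=S0; accept=S5,S9,S10,S11; S0-a->S1; S0-b->S2; S1-a->S1; S1-b->S3; S2-a->S1; S2-b->S4; S3-a->S1; S3-b->S5; S4-a->S6; S4-b->S4; S5-a->S6; S5-b->S4; S6-a->S7; S6-b->S8; S7-a->S9; S7-b->S10; S8-a->S11; S8-b->S5; S9-a->S9; S9-b->S10; S10-a->S11; S10-b->S5; S11-a->S7; S11-b->S8

Build one automaton per condition and run them in lockstep. The first has 3 states tracking whether and how much of `bb` has been seen; the second has 15 states tracking the last 3 symbols read. A product state is a pair (one from each), accepting exactly when both do. After merging equivalent states the machine shrinks.
With 12 states:
          a    b  
>  S0     S1   S2 
   S1     S1   S3 
   S2     S1   S4 
   S3     S1   S5 
   S4     S6   S4 
 * S5     S6   S4 
   S6     S7   S8 
   S7     S9  S10 
   S8    S11   S5 
 * S9     S9  S10 
 * S10   S11   S5 
 * S11    S7   S8 
(> = start, * = accepting)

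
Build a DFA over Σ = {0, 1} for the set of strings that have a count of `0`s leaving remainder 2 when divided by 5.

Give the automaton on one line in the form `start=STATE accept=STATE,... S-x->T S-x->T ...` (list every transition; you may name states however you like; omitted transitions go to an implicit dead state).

The only thing that matters is how many `0`s have appeared, reduced mod 5. Use one state per residue: q0 for 0, …, q4 for 4. Reading `0` moves to the next residue; anything else stays put. q2 is accepting.
A 5-state machine:
        0   1  
>  q0   q1  q0 
   q1   q2  q1 
 * q2   q3  q2 
   q3   q4  q3 
   q4   q0  q4 
(> = start, * = accepting)

start=q0 accept=q2 q0-0->q1 q0-1->q0 q1-0->q2 q1-1->q1 q2-0->q3 q2-1->q2 q3-0->q4 q3-1->q3 q4-0->q0 q4-1->q4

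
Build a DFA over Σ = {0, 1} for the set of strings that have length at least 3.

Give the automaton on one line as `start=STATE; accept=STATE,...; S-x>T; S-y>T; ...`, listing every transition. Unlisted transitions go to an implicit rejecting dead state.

We only need to distinguish lengths 0, 1, …, 3, and '>3'. Chain A → B → C → D → E on every symbol, with E looping. Accepting states: {D, E}.
A 5-state machine:
       0  1 
>  A   B  B 
   B   C  C 
   C   D  D 
 * D   E  E 
 * E   E  E 
(> = start, * = accepting)

start=A; accept=D,E; A-0>B; A-1>B; B-0>C; B-1>C; C-0>D; C-1>D; D-0>E; D-1>E; E-0>E; E-1>E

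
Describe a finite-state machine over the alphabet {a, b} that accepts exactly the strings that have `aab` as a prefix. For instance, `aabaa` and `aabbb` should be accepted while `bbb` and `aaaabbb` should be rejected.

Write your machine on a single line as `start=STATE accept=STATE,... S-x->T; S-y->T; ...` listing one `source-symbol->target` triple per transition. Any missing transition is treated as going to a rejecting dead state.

start=s0; accept=s3; s0-a->s1; s0-b->s4; s1-a->s2; s1-b->s4; s2-a->s4; s2-b->s3; s3-a->s3; s3-b->s3; s4-a->s4; s4-b->s4

Check the first 3 symbols one by one: s0 through s2 record how many have matched `aab` so far; any wrong symbol goes to the dead state s4. After all 3 match we enter the accepting sink s3.
        a   b  
>  s0   s1  s4 
   s1   s2  s4 
   s2   s4  s3 
 * s3   s3  s3 
   s4   s4  s4 
(> = start, * = accepting)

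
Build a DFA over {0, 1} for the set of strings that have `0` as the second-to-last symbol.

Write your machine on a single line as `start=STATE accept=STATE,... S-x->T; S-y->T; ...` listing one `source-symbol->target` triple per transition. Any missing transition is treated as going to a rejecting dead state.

start=q0; accept=q3,q4; q0-0->q1; q0-1->q2; q1-0->q3; q1-1->q4; q2-0->q5; q2-1->q6; q3-0->q3; q3-1->q4; q4-0->q5; q4-1->q6; q5-0->q3; q5-1->q4; q6-0->q5; q6-1->q6

A DFA must remember the last 2 symbols (since which symbol is second-to-last isn't known until the input ends). Use one state per possible window of the last ≤2 symbols; accept from those whose window starts with `0`.
7 states suffice.
        0   1  
>  q0   q1  q2 
   q1   q3  q4 
   q2   q5  q6 
 * q3   q3  q4 
 * q4   q5  q6 
   q5   q3  q4 
   q6   q5  q6 
(> = start, * = accepting)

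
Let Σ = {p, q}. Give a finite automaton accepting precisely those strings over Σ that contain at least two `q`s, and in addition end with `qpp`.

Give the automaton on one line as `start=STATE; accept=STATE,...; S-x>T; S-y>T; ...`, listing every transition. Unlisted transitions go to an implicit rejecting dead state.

Run two small machines in parallel and take their product. One (4 states) tracks the count of `q`s, saturating at 3; the other (4 states) tracks how much of the suffix `qpp` has currently been matched. Each combined state is a pair, one component from each; accept when both components accept. Equivalent product states are then merged.
A 5-state machine:
       p  q 
>  A   A  B 
   B   B  C 
   C   D  C 
   D   E  C 
 * E   B  C 
(> = start, * = accepting)

start=A; accept=E; A-p>A; A-q>B; B-p>B; B-q>C; C-p>D; C-q>C; D-p>E; D-q>C; E-p>B; E-q>C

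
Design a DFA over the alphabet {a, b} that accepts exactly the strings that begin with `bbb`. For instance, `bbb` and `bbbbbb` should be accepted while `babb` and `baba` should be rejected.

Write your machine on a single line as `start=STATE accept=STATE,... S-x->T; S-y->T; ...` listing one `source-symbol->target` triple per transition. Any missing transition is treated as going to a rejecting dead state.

start=q0; accept=q3; q0-a->q4; q0-b->q1; q1-a->q4; q1-b->q2; q2-a->q4; q2-b->q3; q3-a->q3; q3-b->q3; q4-a->q4; q4-b->q4

Check the first 3 symbols one by one: q0 through q2 record how many have matched `bbb` so far; any wrong symbol goes to the dead state q4. After all 3 match we enter the accepting sink q3.
5 states suffice.
        a   b  
>  q0   q4  q1 
   q1   q4  q2 
   q2   q4  q3 
 * q3   q3  q3 
   q4   q4  q4 
(> = start, * = accepting)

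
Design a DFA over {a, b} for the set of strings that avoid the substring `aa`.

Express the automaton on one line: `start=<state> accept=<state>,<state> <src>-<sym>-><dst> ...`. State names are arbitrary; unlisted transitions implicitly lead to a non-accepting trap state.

Track partial matches of the forbidden pattern `aa`. State q2 is a dead state reached once `aa` has occurred; every other state accepts. q0 means no part of `aa` is currently matched.
With 3 states:
        a   b  
>* q0   q1  q0 
 * q1   q2  q0 
   q2   q2  q2 
(> = start, * = accepting)

start=q0 accept=q0,q1 q0-a->q1 q0-b->q0 q1-a->q2 q1-b->q0 q2-a->q2 q2-b->q2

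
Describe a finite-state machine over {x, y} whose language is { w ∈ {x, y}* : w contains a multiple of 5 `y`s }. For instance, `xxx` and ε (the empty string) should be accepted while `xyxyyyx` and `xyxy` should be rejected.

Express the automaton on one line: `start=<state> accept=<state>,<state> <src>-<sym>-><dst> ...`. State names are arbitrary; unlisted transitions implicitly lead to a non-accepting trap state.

start=S0 accept=S0 S0-x->S0 S0-y->S1 S1-x->S1 S1-y->S2 S2-x->S2 S2-y->S3 S3-x->S3 S3-y->S4 S4-x->S4 S4-y->S0

The only thing that matters is how many `y`s have appeared, reduced mod 5. Use one state per residue: S0 for 0, …, S4 for 4. Reading `y` moves to the next residue; anything else stays put. S0 is accepting.
A 5-state machine:
        x   y  
>* S0   S0  S1 
   S1   S1  S2 
   S2   S2  S3 
   S3   S3  S4 
   S4   S4  S0 
(> = start, * = accepting)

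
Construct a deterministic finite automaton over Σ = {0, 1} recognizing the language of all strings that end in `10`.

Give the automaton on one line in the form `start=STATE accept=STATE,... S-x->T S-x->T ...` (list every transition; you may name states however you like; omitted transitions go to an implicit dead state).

Let each state record the length of the longest suffix of the input read so far that is also a prefix of `10`. s1 means the last symbol is `1`; s2 means the last 2 symbols are `10`. Accept only at s2, where the string currently ends in `10`.
A 3-state machine:
        0   1  
>  s0   s0  s1 
   s1   s2  s1 
 * s2   s0  s1 
(> = start, * = accepting)

start=s0 accept=s2 s0-0->s0 s0-1->s1 s1-0->s2 s1-1->s1 s2-0->s0 s2-1->s1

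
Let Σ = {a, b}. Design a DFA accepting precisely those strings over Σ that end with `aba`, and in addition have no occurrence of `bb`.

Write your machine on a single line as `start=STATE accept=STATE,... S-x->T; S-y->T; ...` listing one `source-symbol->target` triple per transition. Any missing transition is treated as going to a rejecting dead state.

Handle the two conditions separately and then intersect. The first has 4 states tracking how much of the suffix `aba` has currently been matched; the second has 3 states tracking partial matches of the forbidden pattern `bb`. A product state is a pair (one from each), accepting exactly when both do. After merging equivalent states the machine shrinks.
        a   b  
>  S0   S1  S2 
   S1   S1  S3 
   S2   S1  S4 
   S3   S5  S4 
   S4   S4  S4 
 * S5   S1  S3 
(> = start, * = accepting)

start=S0; accept=S5; S0-a->S1; S0-b->S2; S1-a->S1; S1-b->S3; S2-a->S1; S2-b->S4; S3-a->S5; S3-b->S4; S4-a->S4; S4-b->S4; S5-a->S1; S5-b->S3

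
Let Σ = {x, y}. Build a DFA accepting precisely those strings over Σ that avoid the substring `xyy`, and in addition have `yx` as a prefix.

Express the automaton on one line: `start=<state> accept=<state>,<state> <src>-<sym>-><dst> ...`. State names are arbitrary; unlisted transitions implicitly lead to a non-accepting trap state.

start=q0 accept=q4,q7 q0-x->q1 q0-y->q2 q1-x->q1 q1-y->q3 q2-x->q4 q2-y->q5 q3-x->q1 q3-y->q6 q4-x->q4 q4-y->q7 q5-x->q1 q5-y->q5 q6-x->q6 q6-y->q6 q7-x->q4 q7-y->q8 q8-x->q8 q8-y->q8

Build one automaton per condition and run them in lockstep. The first has 4 states tracking partial matches of the forbidden pattern `xyy`; the second has 4 states tracking whether the input so far still matches the prefix `yx`. A product state is a pair (one from each), accepting exactly when both do.
9 states suffice.
        x   y  
>  q0   q1  q2 
   q1   q1  q3 
   q2   q4  q5 
   q3   q1  q6 
 * q4   q4  q7 
   q5   q1  q5 
   q6   q6  q6 
 * q7   q4  q8 
   q8   q8  q8 
(> = start, * = accepting)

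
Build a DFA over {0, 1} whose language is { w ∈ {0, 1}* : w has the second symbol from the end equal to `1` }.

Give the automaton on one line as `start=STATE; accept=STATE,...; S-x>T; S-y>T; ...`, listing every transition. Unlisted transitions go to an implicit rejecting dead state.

Because acceptance depends on a position counted from the end, the machine has to buffer the most recent 2 symbols. Make each state the string of the last up-to-2 symbols read; on input `x` shift the window left and append `x`. Accept when the buffered window has length 2 and begins with `1`.
7 states suffice.
        0   1  
>  q0   q1  q2 
   q1   q3  q4 
   q2   q5  q6 
   q3   q3  q4 
   q4   q5  q6 
 * q5   q3  q4 
 * q6   q5  q6 
(> = start, * = accepting)

start=q0; accept=q5,q6; q0-0>q1; q0-1>q2; q1-0>q3; q1-1>q4; q2-0>q5; q2-1>q6; q3-0>q3; q3-1>q4; q4-0>q5; q4-1>q6; q5-0>q3; q5-1>q4; q6-0>q5; q6-1>q6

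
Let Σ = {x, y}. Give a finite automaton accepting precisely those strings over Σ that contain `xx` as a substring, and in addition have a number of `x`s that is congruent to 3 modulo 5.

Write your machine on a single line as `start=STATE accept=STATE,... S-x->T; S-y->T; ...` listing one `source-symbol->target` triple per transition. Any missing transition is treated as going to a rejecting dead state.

Run two small machines in parallel and take their product. The first has 3 states tracking whether and how much of `xx` has been seen; the second has 5 states tracking the count of `x`s modulo 5. A product state is a pair (one from each), accepting exactly when both do.
15 states suffice.
          x    y  
>  q0     q1   q0 
   q1     q2   q3 
   q2     q4   q2 
   q3     q5   q3 
 * q4     q6   q4 
   q5     q4   q7 
   q6     q8   q6 
   q7     q9   q7 
   q8    q10   q8 
   q9     q6  q11 
   q10    q2  q10 
   q11   q12  q11 
   q12    q8  q13 
   q13   q14  q13 
   q14   q10   q0 
(> = start, * = accepting)

start=q0; accept=q4; q0-x->q1; q0-y->q0; q1-x->q2; q1-y->q3; q2-x->q4; q2-y->q2; q3-x->q5; q3-y->q3; q4-x->q6; q4-y->q4; q5-x->q4; q5-y->q7; q6-x->q8; q6-y->q6; q7-x->q9; q7-y->q7; q8-x->q10; q8-y->q8; q9-x->q6; q9-y->q11; q10-x->q2; q10-y->q10; q11-x->q12; q11-y->q11; q12-x->q8; q12-y->q13; q13-x->q14; q13-y->q13; q14-x->q10; q14-y->q0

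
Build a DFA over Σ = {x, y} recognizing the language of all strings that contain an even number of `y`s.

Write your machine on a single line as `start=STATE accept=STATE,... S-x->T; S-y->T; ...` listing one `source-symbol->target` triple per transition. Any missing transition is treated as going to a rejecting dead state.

start=q0; accept=q0; q0-x->q0; q0-y->q1; q1-x->q1; q1-y->q0

The only thing that matters is how many `y`s have appeared, reduced mod 2. Use one state per residue: q0 for 0, …, q1 for 1. Reading `y` moves to the next residue; anything else stays put. q0 is accepting.
With 2 states:
        x   y  
>* q0   q0  q1 
   q1   q1  q0 
(> = start, * = accepting)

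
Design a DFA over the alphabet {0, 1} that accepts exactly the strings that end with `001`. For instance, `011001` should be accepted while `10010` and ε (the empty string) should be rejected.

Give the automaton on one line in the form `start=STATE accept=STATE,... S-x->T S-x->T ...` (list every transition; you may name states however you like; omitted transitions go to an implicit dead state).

start=q0 accept=q3 q0-0->q1 q0-1->q0 q1-0->q2 q1-1->q0 q2-0->q2 q2-1->q3 q3-0->q1 q3-1->q0

Let each state record the length of the longest suffix of the input read so far that is also a prefix of `001`. q1 means the last symbol is `0`; q2 means the last 2 symbols are `00`; q3 means the last 3 symbols are `001`. Accept only at q3, where the string currently ends in `001`.
A 4-state machine:
        0   1  
>  q0   q1  q0 
   q1   q2  q0 
   q2   q2  q3 
 * q3   q1  q0 
(> = start, * = accepting)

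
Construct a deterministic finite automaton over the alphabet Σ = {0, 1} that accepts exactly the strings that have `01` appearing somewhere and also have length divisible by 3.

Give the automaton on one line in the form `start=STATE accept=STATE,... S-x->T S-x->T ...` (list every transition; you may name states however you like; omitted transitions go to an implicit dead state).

Handle the two conditions separately and then intersect. The first has 3 states tracking whether and how much of `01` has been seen; the second has 3 states tracking the input length modulo 3. A product state is a pair (one from each), accepting exactly when both do.
With 9 states:
        0   1  
>  S0   S1  S2 
   S1   S3  S4 
   S2   S3  S5 
   S3   S6  S7 
   S4   S7  S7 
   S5   S6  S0 
   S6   S1  S8 
 * S7   S8  S8 
   S8   S4  S4 
(> = start, * = accepting)

start=S0 accept=S7 S0-0->S1 S0-1->S2 S1-0->S3 S1-1->S4 S2-0->S3 S2-1->S5 S3-0->S6 S3-1->S7 S4-0->S7 S4-1->S7 S5-0->S6 S5-1->S0 S6-0->S1 S6-1->S8 S7-0->S8 S7-1->S8 S8-0->S4 S8-1->S4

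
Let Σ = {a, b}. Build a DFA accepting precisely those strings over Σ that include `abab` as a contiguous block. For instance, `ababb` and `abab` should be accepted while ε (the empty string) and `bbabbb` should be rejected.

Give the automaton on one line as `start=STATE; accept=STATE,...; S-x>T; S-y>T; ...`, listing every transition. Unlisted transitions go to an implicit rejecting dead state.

States S0..S3 record the length of the longest prefix of `abab` that matches the current input suffix. Reaching S4 means `abab` has been seen, and we stay there forever. Accept from S4.
A 5-state machine:
        a   b  
>  S0   S1  S0 
   S1   S1  S2 
   S2   S3  S0 
   S3   S1  S4 
 * S4   S4  S4 
(> = start, * = accepting)

start=S0; accept=S4; S0-a>S1; S0-b>S0; S1-a>S1; S1-b>S2; S2-a>S3; S2-b>S0; S3-a>S1; S3-b>S4; S4-a>S4; S4-b>S4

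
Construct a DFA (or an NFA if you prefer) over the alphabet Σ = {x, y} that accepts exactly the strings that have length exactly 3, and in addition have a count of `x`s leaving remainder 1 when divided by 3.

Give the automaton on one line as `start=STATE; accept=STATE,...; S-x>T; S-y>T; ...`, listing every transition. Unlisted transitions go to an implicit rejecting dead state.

start=q0; accept=q6; q0-x>q1; q0-y>q2; q1-x>q3; q1-y>q4; q2-x>q4; q2-y>q5; q3-x>q3; q3-y>q3; q4-x>q3; q4-y>q6; q5-x>q6; q5-y>q3; q6-x>q3; q6-y>q3

Build one automaton per condition and run them in lockstep. The first has 5 states tracking the input length, saturating at 4; the second has 3 states tracking the count of `x`s modulo 3. A product state is a pair (one from each), accepting exactly when both do. Equivalent product states are then merged.
With 7 states:
        x   y  
>  q0   q1  q2 
   q1   q3  q4 
   q2   q4  q5 
   q3   q3  q3 
   q4   q3  q6 
   q5   q6  q3 
 * q6   q3  q3 
(> = start, * = accepting)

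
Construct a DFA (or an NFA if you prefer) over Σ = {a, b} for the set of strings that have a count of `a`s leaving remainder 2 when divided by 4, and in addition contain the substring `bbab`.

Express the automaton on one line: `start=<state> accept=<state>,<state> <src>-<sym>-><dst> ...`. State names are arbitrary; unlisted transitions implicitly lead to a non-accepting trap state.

Handle the two conditions separately and then intersect. The first has 4 states tracking the count of `a`s modulo 4; the second has 5 states tracking whether and how much of `bbab` has been seen. A product state is a pair (one from each), accepting exactly when both do.
          a    b  
>  S0     S1   S2 
   S1     S3   S4 
   S2     S1   S5 
   S3     S6   S7 
   S4     S3   S8 
   S5     S9   S5 
   S6     S0  S10 
   S7     S6  S11 
   S8    S12   S8 
   S9     S3  S13 
   S10    S0  S14 
   S11   S15  S11 
   S12    S6  S16 
   S13   S16  S13 
   S14   S17  S14 
   S15    S0  S18 
 * S16   S18  S16 
   S17    S1  S19 
   S18   S19  S18 
   S19   S13  S19 
(> = start, * = accepting)

start=S0 accept=S16 S0-a->S1 S0-b->S2 S1-a->S3 S1-b->S4 S2-a->S1 S2-b->S5 S3-a->S6 S3-b->S7 S4-a->S3 S4-b->S8 S5-a->S9 S5-b->S5 S6-a->S0 S6-b->S10 S7-a->S6 S7-b->S11 S8-a->S12 S8-b->S8 S9-a->S3 S9-b->S13 S10-a->S0 S10-b->S14 S11-a->S15 S11-b->S11 S12-a->S6 S12-b->S16 S13-a->S16 S13-b->S13 S14-a->S17 S14-b->S14 S15-a->S0 S15-b->S18 S16-a->S18 S16-b->S16 S17-a->S1 S17-b->S19 S18-a->S19 S18-b->S18 S19-a->S13 S19-b->S19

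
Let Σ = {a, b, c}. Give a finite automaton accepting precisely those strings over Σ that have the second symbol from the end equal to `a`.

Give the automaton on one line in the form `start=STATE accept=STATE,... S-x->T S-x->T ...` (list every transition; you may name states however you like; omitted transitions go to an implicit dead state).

start=S0 accept=S4,S5,S6 S0-a->S1 S0-b->S2 S0-c->S3 S1-a->S4 S1-b->S5 S1-c->S6 S2-a->S7 S2-b->S8 S2-c->S9 S3-a->S10 S3-b->S11 S3-c->S12 S4-a->S4 S4-b->S5 S4-c->S6 S5-a->S7 S5-b->S8 S5-c->S9 S6-a->S10 S6-b->S11 S6-c->S12 S7-a->S4 S7-b->S5 S7-c->S6 S8-a->S7 S8-b->S8 S8-c->S9 S9-a->S10 S9-b->S11 S9-c->S12 S10-a->S4 S10-b->S5 S10-c->S6 S11-a->S7 S11-b->S8 S11-c->S9 S12-a->S10 S12-b->S11 S12-c->S12

A DFA must remember the last 2 symbols (since which symbol is second-to-last isn't known until the input ends). Use one state per possible window of the last ≤2 symbols; accept from those whose window starts with `a`.
          a    b    c  
>  S0     S1   S2   S3 
   S1     S4   S5   S6 
   S2     S7   S8   S9 
   S3    S10  S11  S12 
 * S4     S4   S5   S6 
 * S5     S7   S8   S9 
 * S6    S10  S11  S12 
   S7     S4   S5   S6 
   S8     S7   S8   S9 
   S9    S10  S11  S12 
   S10    S4   S5   S6 
   S11    S7   S8   S9 
   S12   S10  S11  S12 
(> = start, * = accepting)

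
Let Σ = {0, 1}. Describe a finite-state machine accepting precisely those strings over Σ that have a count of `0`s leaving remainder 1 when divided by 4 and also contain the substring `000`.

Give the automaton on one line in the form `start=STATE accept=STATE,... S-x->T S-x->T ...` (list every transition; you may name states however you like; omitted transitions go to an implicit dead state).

Run two small machines in parallel and take their product. The first has 4 states tracking the count of `0`s modulo 4; the second has 4 states tracking whether and how much of `000` has been seen. A product state is a pair (one from each), accepting exactly when both do.
A 16-state machine:
          0    1  
>  S0     S1   S0 
   S1     S2   S3 
   S2     S4   S5 
   S3     S6   S3 
   S4     S7   S4 
   S5     S8   S5 
   S6     S9   S5 
   S7    S10   S7 
   S8    S11  S12 
   S9     S7  S12 
 * S10   S13  S10 
   S11   S10   S0 
   S12   S14  S12 
   S13    S4  S13 
   S14   S15   S0 
   S15   S13   S3 
(> = start, * = accepting)

start=S0 accept=S10 S0-0->S1 S0-1->S0 S1-0->S2 S1-1->S3 S2-0->S4 S2-1->S5 S3-0->S6 S3-1->S3 S4-0->S7 S4-1->S4 S5-0->S8 S5-1->S5 S6-0->S9 S6-1->S5 S7-0->S10 S7-1->S7 S8-0->S11 S8-1->S12 S9-0->S7 S9-1->S12 S10-0->S13 S10-1->S10 S11-0->S10 S11-1->S0 S12-0->S14 S12-1->S12 S13-0->S4 S13-1->S13 S14-0->S15 S14-1->S0 S15-0->S13 S15-1->S3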